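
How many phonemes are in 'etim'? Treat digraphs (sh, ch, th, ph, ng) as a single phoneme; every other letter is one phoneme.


Parsing 'etim' greedily, digraphs first:
  'e' -> vowel phoneme (phonemes so far: 1)
  't' -> consonant phoneme (phonemes so far: 2)
  'i' -> vowel phoneme (phonemes so far: 3)
  'm' -> consonant phoneme (phonemes so far: 4)
Total phonemes: 4

4


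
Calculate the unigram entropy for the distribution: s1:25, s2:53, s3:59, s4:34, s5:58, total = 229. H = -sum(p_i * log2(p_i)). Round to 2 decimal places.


Computing entropy H = -sum(p_i * log2(p_i)):
  s1: p = 25/229 = 0.1092, -p*log2(p) = 0.3488
  s2: p = 53/229 = 0.2314, -p*log2(p) = 0.4886
  s3: p = 59/229 = 0.2576, -p*log2(p) = 0.5041
  s4: p = 34/229 = 0.1485, -p*log2(p) = 0.4086
  s5: p = 58/229 = 0.2533, -p*log2(p) = 0.5018
H = sum of terms = 2.2519
Rounded to 2 decimals: 2.25

2.25


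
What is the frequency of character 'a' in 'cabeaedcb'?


Scanning 'cabeaedcb' for 'a':
  Position 1: 'a' -> MATCH (count: 1)
  Position 4: 'a' -> MATCH (count: 2)
Total occurrences of 'a': 2

2


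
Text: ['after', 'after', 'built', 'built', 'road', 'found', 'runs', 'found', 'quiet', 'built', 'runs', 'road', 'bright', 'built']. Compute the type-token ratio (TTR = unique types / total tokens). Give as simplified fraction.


Tokens: 14
Unique types: ('after', 'bright', 'built', 'found', 'quiet', 'road', 'runs') = 7
TTR = 7/14
Simplify: divide both by 7 -> 1/2
TTR = 1/2

1/2


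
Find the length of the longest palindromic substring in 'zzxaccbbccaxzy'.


Scanning 'zzxaccbbccaxzy' for palindromic substrings.
Substring at positions 1-12: 'zxaccbbccaxz'.
Check: reverse('zxaccbbccaxz') = 'zxaccbbccaxz' -> palindrome confirmed.
Neighbouring characters ('z' / 'y') break symmetry, so it cannot extend further.
No longer palindromic substring exists; longest length = 12

12


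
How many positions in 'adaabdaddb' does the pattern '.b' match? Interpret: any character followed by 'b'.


Pattern: .b means any character followed by 'b'.
Scanning 'adaabdaddb' position-by-position:
  Pos 0: window 'ad' -> no
  Pos 1: window 'da' -> no
  Pos 2: window 'aa' -> no
  Pos 3: window 'ab' -> MATCH
  Pos 4: window 'bd' -> no
  Pos 5: window 'da' -> no
  Pos 6: window 'ad' -> no
  Pos 7: window 'dd' -> no
  Pos 8: window 'db' -> MATCH
  Pos 9: window 'b' -> no
Total matches: 2

2


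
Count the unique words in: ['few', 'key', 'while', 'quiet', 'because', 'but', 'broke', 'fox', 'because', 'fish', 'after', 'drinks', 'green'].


Listing all tokens and tracking unique types:
  Token 1: 'few' -> NEW (unique so far: 1)
  Token 2: 'key' -> NEW (unique so far: 2)
  Token 3: 'while' -> NEW (unique so far: 3)
  Token 4: 'quiet' -> NEW (unique so far: 4)
  Token 5: 'because' -> NEW (unique so far: 5)
  Token 6: 'but' -> NEW (unique so far: 6)
  Token 7: 'broke' -> NEW (unique so far: 7)
  Token 8: 'fox' -> NEW (unique so far: 8)
  Token 9: 'because' -> duplicate (unique so far: 8)
  Token 10: 'fish' -> NEW (unique so far: 9)
  Token 11: 'after' -> NEW (unique so far: 10)
  Token 12: 'drinks' -> NEW (unique so far: 11)
  Token 13: 'green' -> NEW (unique so far: 12)
Unique types: ('after', 'because', 'broke', 'but', 'drinks', 'few', 'fish', 'fox', 'green', 'key', 'quiet', 'while')
Vocabulary size: 12

12


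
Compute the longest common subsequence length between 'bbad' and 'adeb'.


DP table for LCS of 'bbad' and 'adeb':
       a  d  e  b
    0  0  0  0  0
  b 0  0  0  0  1
  b 0  0  0  0  1
  a 0  1  1  1  1
  d 0  1  2  2  2
LCS: 'ad'
LCS length = 2

2


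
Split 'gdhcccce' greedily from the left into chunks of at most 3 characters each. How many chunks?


'gdhcccce' has 8 characters.
Chunking with max size 3:
  Chunk 1: 'gdh' (positions 0-2)
  Chunk 2: 'ccc' (positions 3-5)
  Chunk 3: 'ce' (positions 6-7)
Total chunks: ceil(8 / 3) = 3

3


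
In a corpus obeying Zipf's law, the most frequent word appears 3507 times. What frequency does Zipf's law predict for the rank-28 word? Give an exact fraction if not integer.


Zipf's law: freq(rank) = f1 / rank
f1 = 3507, rank = 28
freq = 3507 / 28
GCD(3507, 28) = 7
Simplified: 501/4

501/4


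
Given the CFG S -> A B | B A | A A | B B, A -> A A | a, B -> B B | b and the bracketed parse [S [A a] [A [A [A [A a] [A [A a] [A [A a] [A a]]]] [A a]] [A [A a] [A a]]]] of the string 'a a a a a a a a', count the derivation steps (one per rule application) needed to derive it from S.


Every bracketed nonterminal node [X ...] in the tree is produced by exactly one rule application.
Reading the tree off as a leftmost derivation:
  Step 1: S  =>  A A   (applied S -> A A)
  Step 2: A A  =>  a A   (applied A -> a)
  Step 3: a A  =>  a A A   (applied A -> A A)
  Step 4: a A A  =>  a A A A   (applied A -> A A)
  Step 5: a A A A  =>  a A A A A   (applied A -> A A)
  Step 6: a A A A A  =>  a a A A A   (applied A -> a)
  Step 7: a a A A A  =>  a a A A A A   (applied A -> A A)
  Step 8: a a A A A A  =>  a a a A A A   (applied A -> a)
  Step 9: a a a A A A  =>  a a a A A A A   (applied A -> A A)
  Step 10: a a a A A A A  =>  a a a a A A A   (applied A -> a)
  Step 11: a a a a A A A  =>  a a a a a A A   (applied A -> a)
  Step 12: a a a a a A A  =>  a a a a a a A   (applied A -> a)
  Step 13: a a a a a a A  =>  a a a a a a A A   (applied A -> A A)
  Step 14: a a a a a a A A  =>  a a a a a a a A   (applied A -> a)
  Step 15: a a a a a a a A  =>  a a a a a a a a   (applied A -> a)
Final yield: a a a a a a a a
Total rewrite steps: 15

15


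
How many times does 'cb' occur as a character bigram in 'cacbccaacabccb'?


Scanning 'cacbccaacabccb' for bigram 'cb':
  Position 0: 'ca' -> no
  Position 1: 'ac' -> no
  Position 2: 'cb' -> MATCH
  Position 3: 'bc' -> no
  Position 4: 'cc' -> no
  Position 5: 'ca' -> no
  Position 6: 'aa' -> no
  Position 7: 'ac' -> no
  Position 8: 'ca' -> no
  Position 9: 'ab' -> no
  Position 10: 'bc' -> no
  Position 11: 'cc' -> no
  Position 12: 'cb' -> MATCH
Total matches: 2

2


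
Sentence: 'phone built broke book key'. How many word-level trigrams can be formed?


Word trigrams from [5] words:
  Trigram 1: (phone built broke)
  Trigram 2: (built broke book)
  Trigram 3: (broke book key)
Total word trigrams: 5 - 2 = 3

3


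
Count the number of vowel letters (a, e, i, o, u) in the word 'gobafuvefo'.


Scanning each character of 'gobafuvefo':
  Position 1: 'g' -> consonant (running count: 0)
  Position 2: 'o' -> vowel (running count: 1)
  Position 3: 'b' -> consonant (running count: 1)
  Position 4: 'a' -> vowel (running count: 2)
  Position 5: 'f' -> consonant (running count: 2)
  Position 6: 'u' -> vowel (running count: 3)
  Position 7: 'v' -> consonant (running count: 3)
  Position 8: 'e' -> vowel (running count: 4)
  Position 9: 'f' -> consonant (running count: 4)
  Position 10: 'o' -> vowel (running count: 5)
Total vowels: 5

5


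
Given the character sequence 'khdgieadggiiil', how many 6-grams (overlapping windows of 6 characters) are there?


String 'khdgieadggiiil' has length L = 14.
Number of overlapping n-grams = L - n + 1
Substituting: 14 - 6 + 1 = 9

9


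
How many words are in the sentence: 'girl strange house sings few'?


Counting words by splitting on spaces:
  Word 1: 'girl'
  Word 2: 'strange'
  Word 3: 'house'
  Word 4: 'sings'
  Word 5: 'few'
Total words: 5

5


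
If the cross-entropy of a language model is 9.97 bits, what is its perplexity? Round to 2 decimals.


Perplexity formula: PP = 2^H
H = 9.97
PP = 2^9.97
Decompose: 2^9.97 = 2^9 * 2^0.97
2^9 = 512, 2^0.97 ~ 1.9588406
PP ~ 512 * 1.9588406 = 1002.9263872
Rounded to 2 decimals: 1002.93

1002.93


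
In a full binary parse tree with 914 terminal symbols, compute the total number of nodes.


Leaf nodes (terminals): 914
Internal nodes = n - 1 = 914 - 1 = 913
Total = leaves + internal = 914 + 913 = 1827

1827


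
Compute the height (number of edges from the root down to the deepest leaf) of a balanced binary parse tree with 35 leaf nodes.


In a balanced binary tree with n leaves the deepest leaf is ceil(log2(n)) edges below the root.
log2(35) = 5.1293
ceil(5.1293) = 6
height (edges) = 6

6


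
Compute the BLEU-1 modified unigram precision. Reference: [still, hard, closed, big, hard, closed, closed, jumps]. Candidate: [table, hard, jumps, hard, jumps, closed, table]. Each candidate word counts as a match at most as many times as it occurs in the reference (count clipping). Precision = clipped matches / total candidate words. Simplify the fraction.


Reference word counts: {'big': 1, 'closed': 3, 'hard': 2, 'jumps': 1, 'still': 1}
Checking each candidate word (with clipping):
  'table' -> not in reference -> no match (matches: 0)
  'hard' -> in reference (ref count 2, used 1/2) -> match (matches: 1)
  'jumps' -> in reference (ref count 1, used 1/1) -> match (matches: 2)
  'hard' -> in reference (ref count 2, used 2/2) -> match (matches: 3)
  'jumps' -> ref count 1 already used up (1/1) -> clipped, no match (matches: 3)
  'closed' -> in reference (ref count 3, used 1/3) -> match (matches: 4)
  'table' -> not in reference -> no match (matches: 4)
Clipped matches: 4, Candidate length: 7
Precision = 4/7

4/7


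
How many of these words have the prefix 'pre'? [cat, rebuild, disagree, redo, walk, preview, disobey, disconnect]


Checking each word for prefix 'pre':
  'cat' -> no (count: 0)
  'rebuild' -> no (count: 0)
  'disagree' -> no (count: 0)
  'redo' -> no (count: 0)
  'walk' -> no (count: 0)
  'preview' -> YES, starts with 'pre' (count: 1)
  'disobey' -> no (count: 1)
  'disconnect' -> no (count: 1)
Total with prefix 'pre': 1

1


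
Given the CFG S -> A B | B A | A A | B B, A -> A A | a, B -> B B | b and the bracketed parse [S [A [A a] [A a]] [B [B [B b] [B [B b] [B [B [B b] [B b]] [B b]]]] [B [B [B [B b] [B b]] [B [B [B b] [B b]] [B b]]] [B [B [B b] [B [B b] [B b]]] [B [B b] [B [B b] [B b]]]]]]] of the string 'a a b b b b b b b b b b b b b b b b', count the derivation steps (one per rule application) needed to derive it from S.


Every bracketed nonterminal node [X ...] in the tree is produced by exactly one rule application.
Reading the tree off as a leftmost derivation:
  Step 1: S  =>  A B   (applied S -> A B)
  Step 2: A B  =>  A A B   (applied A -> A A)
  Step 3: A A B  =>  a A B   (applied A -> a)
  Step 4: a A B  =>  a a B   (applied A -> a)
  Step 5: a a B  =>  a a B B   (applied B -> B B)
  Step 6: a a B B  =>  a a B B B   (applied B -> B B)
  Step 7: a a B B B  =>  a a b B B   (applied B -> b)
  Step 8: a a b B B  =>  a a b B B B   (applied B -> B B)
  Step 9: a a b B B B  =>  a a b b B B   (applied B -> b)
  Step 10: a a b b B B  =>  a a b b B B B   (applied B -> B B)
  Step 11: a a b b B B B  =>  a a b b B B B B   (applied B -> B B)
  Step 12: a a b b B B B B  =>  a a b b b B B B   (applied B -> b)
  Step 13: a a b b b B B B  =>  a a b b b b B B   (applied B -> b)
  Step 14: a a b b b b B B  =>  a a b b b b b B   (applied B -> b)
  Step 15: a a b b b b b B  =>  a a b b b b b B B   (applied B -> B B)
  Step 16: a a b b b b b B B  =>  a a b b b b b B B B   (applied B -> B B)
  Step 17: a a b b b b b B B B  =>  a a b b b b b B B B B   (applied B -> B B)
  Step 18: a a b b b b b B B B B  =>  a a b b b b b b B B B   (applied B -> b)
  Step 19: a a b b b b b b B B B  =>  a a b b b b b b b B B   (applied B -> b)
  Step 20: a a b b b b b b b B B  =>  a a b b b b b b b B B B   (applied B -> B B)
  Step 21: a a b b b b b b b B B B  =>  a a b b b b b b b B B B B   (applied B -> B B)
  Step 22: a a b b b b b b b B B B B  =>  a a b b b b b b b b B B B   (applied B -> b)
  Step 23: a a b b b b b b b b B B B  =>  a a b b b b b b b b b B B   (applied B -> b)
  Step 24: a a b b b b b b b b b B B  =>  a a b b b b b b b b b b B   (applied B -> b)
  Step 25: a a b b b b b b b b b b B  =>  a a b b b b b b b b b b B B   (applied B -> B B)
  Step 26: a a b b b b b b b b b b B B  =>  a a b b b b b b b b b b B B B   (applied B -> B B)
  Step 27: a a b b b b b b b b b b B B B  =>  a a b b b b b b b b b b b B B   (applied B -> b)
  Step 28: a a b b b b b b b b b b b B B  =>  a a b b b b b b b b b b b B B B   (applied B -> B B)
  Step 29: a a b b b b b b b b b b b B B B  =>  a a b b b b b b b b b b b b B B   (applied B -> b)
  Step 30: a a b b b b b b b b b b b b B B  =>  a a b b b b b b b b b b b b b B   (applied B -> b)
  Step 31: a a b b b b b b b b b b b b b B  =>  a a b b b b b b b b b b b b b B B   (applied B -> B B)
  Step 32: a a b b b b b b b b b b b b b B B  =>  a a b b b b b b b b b b b b b b B   (applied B -> b)
  Step 33: a a b b b b b b b b b b b b b b B  =>  a a b b b b b b b b b b b b b b B B   (applied B -> B B)
  Step 34: a a b b b b b b b b b b b b b b B B  =>  a a b b b b b b b b b b b b b b b B   (applied B -> b)
  Step 35: a a b b b b b b b b b b b b b b b B  =>  a a b b b b b b b b b b b b b b b b   (applied B -> b)
Final yield: a a b b b b b b b b b b b b b b b b
Total rewrite steps: 35

35


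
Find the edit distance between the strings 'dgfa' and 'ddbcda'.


Building DP table for s1='dgfa' (len 4) and s2='ddbcda' (len 6):
       d  d  b  c  d  a
    0  1  2  3  4  5  6
  d 1  0  1  2  3  4  5
  g 2  1  1  2  3  4  5
  f 3  2  2  2  3  4  5
  a 4  3  3  3  3  4  4
Edit distance = dp[4][6] = 4

4


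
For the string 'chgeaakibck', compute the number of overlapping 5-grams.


String 'chgeaakibck' has length L = 11.
Number of overlapping n-grams = L - n + 1
Substituting: 11 - 5 + 1 = 7

7


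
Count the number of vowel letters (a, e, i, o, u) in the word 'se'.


Scanning each character of 'se':
  Position 1: 's' -> consonant (running count: 0)
  Position 2: 'e' -> vowel (running count: 1)
Total vowels: 1

1


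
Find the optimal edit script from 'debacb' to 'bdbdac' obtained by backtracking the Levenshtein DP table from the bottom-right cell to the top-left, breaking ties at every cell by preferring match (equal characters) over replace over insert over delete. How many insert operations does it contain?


Edit distance = 4. Backtracking from cell (6, 6) with preference match > replace > insert > delete,
then listing the resulting alignment 'debacb' -> 'bdbdac' left to right:
  Step 1: insert 'b' [insertion #1]
  Step 2: keep 'd'
  Step 3: replace e->b
  Step 4: replace b->d
  Step 5: keep 'a'
  Step 6: keep 'c'
  Step 7: delete 'b'
Total insertions: 1

1


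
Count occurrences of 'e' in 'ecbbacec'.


Scanning 'ecbbacec' for 'e':
  Position 0: 'e' -> MATCH (count: 1)
  Position 6: 'e' -> MATCH (count: 2)
Total occurrences of 'e': 2

2


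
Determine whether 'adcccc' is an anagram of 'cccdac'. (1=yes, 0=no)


Sort characters of 'adcccc': 'accccd'
Sort characters of 'cccdac': 'accccd'
Sorted forms match -> they ARE anagrams
Result: 1

1


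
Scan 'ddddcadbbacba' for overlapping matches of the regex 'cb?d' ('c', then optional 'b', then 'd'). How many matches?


Pattern: cb?d means 'c', then optional 'b', then 'd'.
Scanning 'ddddcadbbacba' position-by-position:
  Pos 0: window 'ddd' -> no
  Pos 1: window 'ddd' -> no
  Pos 2: window 'ddc' -> no
  Pos 3: window 'dca' -> no
  Pos 4: window 'cad' -> no
  Pos 5: window 'adb' -> no
  Pos 6: window 'dbb' -> no
  Pos 7: window 'bba' -> no
  Pos 8: window 'bac' -> no
  Pos 9: window 'acb' -> no
  Pos 10: window 'cba' -> no
  Pos 11: window 'ba' -> no
  Pos 12: window 'a' -> no
Total matches: 0

0


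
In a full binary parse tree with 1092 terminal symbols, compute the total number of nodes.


Leaf nodes (terminals): 1092
Internal nodes = n - 1 = 1092 - 1 = 1091
Total = leaves + internal = 1092 + 1091 = 2183

2183


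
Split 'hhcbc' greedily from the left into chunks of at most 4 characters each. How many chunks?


'hhcbc' has 5 characters.
Chunking with max size 4:
  Chunk 1: 'hhcb' (positions 0-3)
  Chunk 2: 'c' (positions 4-4)
Total chunks: ceil(5 / 4) = 2

2


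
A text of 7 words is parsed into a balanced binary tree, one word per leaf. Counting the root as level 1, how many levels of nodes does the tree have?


In a balanced binary tree with n leaves the deepest leaf is ceil(log2(n)) edges below the root,
so counting node levels inclusive of root and leaves gives ceil(log2(n)) + 1 levels.
log2(7) = 2.8074
ceil(2.8074) = 3
levels = 3 + 1 = 4

4


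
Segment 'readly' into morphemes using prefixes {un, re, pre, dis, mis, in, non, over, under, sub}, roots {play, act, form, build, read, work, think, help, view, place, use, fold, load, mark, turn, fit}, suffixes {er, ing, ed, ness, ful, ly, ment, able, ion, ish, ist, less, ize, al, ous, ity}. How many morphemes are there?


Segmenting 'readly' against the inventory:
  'read' -> root (morpheme 1)
  'ly' -> suffix (morpheme 2)
Total morphemes: 2

2


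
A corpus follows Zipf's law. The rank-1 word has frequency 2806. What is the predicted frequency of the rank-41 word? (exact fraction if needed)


Zipf's law: freq(rank) = f1 / rank
f1 = 2806, rank = 41
freq = 2806 / 41
GCD(2806, 41) = 1
Simplified: 2806/41

2806/41


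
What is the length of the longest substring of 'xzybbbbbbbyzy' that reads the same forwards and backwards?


Scanning 'xzybbbbbbbyzy' for palindromic substrings.
Substring at positions 1-11: 'zybbbbbbbyz'.
Check: reverse('zybbbbbbbyz') = 'zybbbbbbbyz' -> palindrome confirmed.
Neighbouring characters ('x' / 'y') break symmetry, so it cannot extend further.
No longer palindromic substring exists; longest length = 11

11


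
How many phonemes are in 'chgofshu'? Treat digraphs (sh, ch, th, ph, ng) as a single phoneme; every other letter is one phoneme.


Parsing 'chgofshu' greedily, digraphs first:
  'ch' -> digraph (1 consonant phoneme) (phonemes so far: 1)
  'g' -> consonant phoneme (phonemes so far: 2)
  'o' -> vowel phoneme (phonemes so far: 3)
  'f' -> consonant phoneme (phonemes so far: 4)
  'sh' -> digraph (1 consonant phoneme) (phonemes so far: 5)
  'u' -> vowel phoneme (phonemes so far: 6)
Total phonemes: 6

6


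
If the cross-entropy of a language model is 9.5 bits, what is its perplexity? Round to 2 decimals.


Perplexity formula: PP = 2^H
H = 9.5
PP = 2^9.5
Decompose: 2^9.5 = 2^9 * 2^0.5 = 2^9 * sqrt(2)
2^9 = 512, sqrt(2) ~ 1.4142136
PP ~ 512 * 1.4142136 = 724.0773632
Rounded to 2 decimals: 724.08

724.08


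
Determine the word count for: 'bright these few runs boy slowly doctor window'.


Counting words by splitting on spaces:
  Word 1: 'bright'
  Word 2: 'these'
  Word 3: 'few'
  Word 4: 'runs'
  Word 5: 'boy'
  Word 6: 'slowly'
  Word 7: 'doctor'
  Word 8: 'window'
Total words: 8

8


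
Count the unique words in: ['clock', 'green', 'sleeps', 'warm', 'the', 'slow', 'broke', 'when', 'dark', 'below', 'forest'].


Listing all tokens and tracking unique types:
  Token 1: 'clock' -> NEW (unique so far: 1)
  Token 2: 'green' -> NEW (unique so far: 2)
  Token 3: 'sleeps' -> NEW (unique so far: 3)
  Token 4: 'warm' -> NEW (unique so far: 4)
  Token 5: 'the' -> NEW (unique so far: 5)
  Token 6: 'slow' -> NEW (unique so far: 6)
  Token 7: 'broke' -> NEW (unique so far: 7)
  Token 8: 'when' -> NEW (unique so far: 8)
  Token 9: 'dark' -> NEW (unique so far: 9)
  Token 10: 'below' -> NEW (unique so far: 10)
  Token 11: 'forest' -> NEW (unique so far: 11)
Unique types: ('below', 'broke', 'clock', 'dark', 'forest', 'green', 'sleeps', 'slow', 'the', 'warm', 'when')
Vocabulary size: 11

11


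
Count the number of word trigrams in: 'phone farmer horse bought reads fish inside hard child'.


Word trigrams from [9] words:
  Trigram 1: (phone farmer horse)
  Trigram 2: (farmer horse bought)
  Trigram 3: (horse bought reads)
  Trigram 4: (bought reads fish)
  Trigram 5: (reads fish inside)
  Trigram 6: (fish inside hard)
  Trigram 7: (inside hard child)
Total word trigrams: 9 - 2 = 7

7


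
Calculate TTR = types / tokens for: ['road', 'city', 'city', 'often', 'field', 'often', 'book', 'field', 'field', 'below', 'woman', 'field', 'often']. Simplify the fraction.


Tokens: 13
Unique types: ('below', 'book', 'city', 'field', 'often', 'road', 'woman') = 7
TTR = 7/13
Already in lowest terms.

7/13


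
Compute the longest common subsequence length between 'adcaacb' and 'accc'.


DP table for LCS of 'adcaacb' and 'accc':
       a  c  c  c
    0  0  0  0  0
  a 0  1  1  1  1
  d 0  1  1  1  1
  c 0  1  2  2  2
  a 0  1  2  2  2
  a 0  1  2  2  2
  c 0  1  2  3  3
  b 0  1  2  3  3
LCS: 'acc'
LCS length = 3

3


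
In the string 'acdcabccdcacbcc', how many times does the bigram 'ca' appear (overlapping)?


Scanning 'acdcabccdcacbcc' for bigram 'ca':
  Position 0: 'ac' -> no
  Position 1: 'cd' -> no
  Position 2: 'dc' -> no
  Position 3: 'ca' -> MATCH
  Position 4: 'ab' -> no
  Position 5: 'bc' -> no
  Position 6: 'cc' -> no
  Position 7: 'cd' -> no
  Position 8: 'dc' -> no
  Position 9: 'ca' -> MATCH
  Position 10: 'ac' -> no
  Position 11: 'cb' -> no
  Position 12: 'bc' -> no
  Position 13: 'cc' -> no
Total matches: 2

2


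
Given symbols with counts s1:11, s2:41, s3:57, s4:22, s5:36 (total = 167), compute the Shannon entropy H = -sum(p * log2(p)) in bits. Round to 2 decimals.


Computing entropy H = -sum(p_i * log2(p_i)):
  s1: p = 11/167 = 0.0659, -p*log2(p) = 0.2585
  s2: p = 41/167 = 0.2455, -p*log2(p) = 0.4974
  s3: p = 57/167 = 0.3413, -p*log2(p) = 0.5293
  s4: p = 22/167 = 0.1317, -p*log2(p) = 0.3852
  s5: p = 36/167 = 0.2156, -p*log2(p) = 0.4772
H = sum of terms = 2.1476
Rounded to 2 decimals: 2.15

2.15


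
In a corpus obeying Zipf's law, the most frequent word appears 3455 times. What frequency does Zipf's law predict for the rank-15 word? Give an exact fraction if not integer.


Zipf's law: freq(rank) = f1 / rank
f1 = 3455, rank = 15
freq = 3455 / 15
GCD(3455, 15) = 5
Simplified: 691/3

691/3


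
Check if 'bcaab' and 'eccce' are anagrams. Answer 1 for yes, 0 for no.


Sort characters of 'bcaab': 'aabbc'
Sort characters of 'eccce': 'cccee'
Sorted forms differ -> they are NOT anagrams
Result: 0

0


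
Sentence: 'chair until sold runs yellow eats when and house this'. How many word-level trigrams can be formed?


Word trigrams from [10] words:
  Trigram 1: (chair until sold)
  Trigram 2: (until sold runs)
  Trigram 3: (sold runs yellow)
  Trigram 4: (runs yellow eats)
  Trigram 5: (yellow eats when)
  Trigram 6: (eats when and)
  Trigram 7: (when and house)
  Trigram 8: (and house this)
Total word trigrams: 10 - 2 = 8

8


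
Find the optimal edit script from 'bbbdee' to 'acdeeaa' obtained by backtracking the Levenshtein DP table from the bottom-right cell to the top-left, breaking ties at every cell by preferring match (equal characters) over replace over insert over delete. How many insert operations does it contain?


Edit distance = 5. Backtracking from cell (6, 7) with preference match > replace > insert > delete,
then listing the resulting alignment 'bbbdee' -> 'acdeeaa' left to right:
  Step 1: delete 'b'
  Step 2: replace b->a
  Step 3: replace b->c
  Step 4: keep 'd'
  Step 5: keep 'e'
  Step 6: keep 'e'
  Step 7: insert 'a' [insertion #1]
  Step 8: insert 'a' [insertion #2]
Total insertions: 2

2


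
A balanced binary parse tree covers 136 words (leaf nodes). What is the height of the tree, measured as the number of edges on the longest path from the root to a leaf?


In a balanced binary tree with n leaves the deepest leaf is ceil(log2(n)) edges below the root.
log2(136) = 7.0875
ceil(7.0875) = 8
height (edges) = 8

8


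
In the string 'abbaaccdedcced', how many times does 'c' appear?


Scanning 'abbaaccdedcced' for 'c':
  Position 5: 'c' -> MATCH (count: 1)
  Position 6: 'c' -> MATCH (count: 2)
  Position 10: 'c' -> MATCH (count: 3)
  Position 11: 'c' -> MATCH (count: 4)
Total occurrences of 'c': 4

4


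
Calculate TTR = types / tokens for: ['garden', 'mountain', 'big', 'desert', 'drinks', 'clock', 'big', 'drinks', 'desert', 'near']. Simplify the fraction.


Tokens: 10
Unique types: ('big', 'clock', 'desert', 'drinks', 'garden', 'mountain', 'near') = 7
TTR = 7/10
Already in lowest terms.

7/10


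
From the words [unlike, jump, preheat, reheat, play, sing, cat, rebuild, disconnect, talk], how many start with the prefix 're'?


Checking each word for prefix 're':
  'unlike' -> no (count: 0)
  'jump' -> no (count: 0)
  'preheat' -> no (count: 0)
  'reheat' -> YES, starts with 're' (count: 1)
  'play' -> no (count: 1)
  'sing' -> no (count: 1)
  'cat' -> no (count: 1)
  'rebuild' -> YES, starts with 're' (count: 2)
  'disconnect' -> no (count: 2)
  'talk' -> no (count: 2)
Total with prefix 're': 2

2


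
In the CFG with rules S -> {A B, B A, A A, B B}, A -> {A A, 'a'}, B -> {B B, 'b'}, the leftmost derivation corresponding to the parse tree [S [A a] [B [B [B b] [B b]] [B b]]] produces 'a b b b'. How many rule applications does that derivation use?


Every bracketed nonterminal node [X ...] in the tree is produced by exactly one rule application.
Reading the tree off as a leftmost derivation:
  Step 1: S  =>  A B   (applied S -> A B)
  Step 2: A B  =>  a B   (applied A -> a)
  Step 3: a B  =>  a B B   (applied B -> B B)
  Step 4: a B B  =>  a B B B   (applied B -> B B)
  Step 5: a B B B  =>  a b B B   (applied B -> b)
  Step 6: a b B B  =>  a b b B   (applied B -> b)
  Step 7: a b b B  =>  a b b b   (applied B -> b)
Final yield: a b b b
Total rewrite steps: 7

7


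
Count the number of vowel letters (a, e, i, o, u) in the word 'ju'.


Scanning each character of 'ju':
  Position 1: 'j' -> consonant (running count: 0)
  Position 2: 'u' -> vowel (running count: 1)
Total vowels: 1

1


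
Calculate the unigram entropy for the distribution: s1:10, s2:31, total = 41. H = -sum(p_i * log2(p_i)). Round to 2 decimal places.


Computing entropy H = -sum(p_i * log2(p_i)):
  s1: p = 10/41 = 0.2439, -p*log2(p) = 0.4965
  s2: p = 31/41 = 0.7561, -p*log2(p) = 0.3050
H = sum of terms = 0.8015
Rounded to 2 decimals: 0.80

0.80


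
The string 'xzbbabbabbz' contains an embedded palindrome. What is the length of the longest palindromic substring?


Scanning 'xzbbabbabbz' for palindromic substrings.
Substring at positions 1-10: 'zbbabbabbz'.
Check: reverse('zbbabbabbz') = 'zbbabbabbz' -> palindrome confirmed.
Neighbouring characters ('x' / '-') break symmetry, so it cannot extend further.
No longer palindromic substring exists; longest length = 10

10


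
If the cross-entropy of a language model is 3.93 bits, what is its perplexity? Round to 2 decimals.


Perplexity formula: PP = 2^H
H = 3.93
PP = 2^3.93
Decompose: 2^3.93 = 2^3 * 2^0.93
2^3 = 8, 2^0.93 ~ 1.9052760
PP ~ 8 * 1.9052760 = 15.2422080
Rounded to 2 decimals: 15.24

15.24


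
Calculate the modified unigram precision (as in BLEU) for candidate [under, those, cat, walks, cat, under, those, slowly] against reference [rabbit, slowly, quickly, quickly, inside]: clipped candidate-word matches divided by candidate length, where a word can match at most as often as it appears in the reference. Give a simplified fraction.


Reference word counts: {'inside': 1, 'quickly': 2, 'rabbit': 1, 'slowly': 1}
Checking each candidate word (with clipping):
  'under' -> not in reference -> no match (matches: 0)
  'those' -> not in reference -> no match (matches: 0)
  'cat' -> not in reference -> no match (matches: 0)
  'walks' -> not in reference -> no match (matches: 0)
  'cat' -> not in reference -> no match (matches: 0)
  'under' -> not in reference -> no match (matches: 0)
  'those' -> not in reference -> no match (matches: 0)
  'slowly' -> in reference (ref count 1, used 1/1) -> match (matches: 1)
Clipped matches: 1, Candidate length: 8
Precision = 1/8

1/8


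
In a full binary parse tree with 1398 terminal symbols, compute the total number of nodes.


Leaf nodes (terminals): 1398
Internal nodes = n - 1 = 1398 - 1 = 1397
Total = leaves + internal = 1398 + 1397 = 2795

2795


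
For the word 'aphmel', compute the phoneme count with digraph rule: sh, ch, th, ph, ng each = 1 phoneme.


Parsing 'aphmel' greedily, digraphs first:
  'a' -> vowel phoneme (phonemes so far: 1)
  'ph' -> digraph (1 consonant phoneme) (phonemes so far: 2)
  'm' -> consonant phoneme (phonemes so far: 3)
  'e' -> vowel phoneme (phonemes so far: 4)
  'l' -> consonant phoneme (phonemes so far: 5)
Total phonemes: 5

5


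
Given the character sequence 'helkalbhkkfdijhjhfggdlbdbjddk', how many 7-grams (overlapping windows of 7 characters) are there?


String 'helkalbhkkfdijhjhfggdlbdbjddk' has length L = 29.
Number of overlapping n-grams = L - n + 1
Substituting: 29 - 7 + 1 = 23

23


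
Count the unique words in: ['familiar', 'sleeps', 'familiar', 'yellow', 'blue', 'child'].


Listing all tokens and tracking unique types:
  Token 1: 'familiar' -> NEW (unique so far: 1)
  Token 2: 'sleeps' -> NEW (unique so far: 2)
  Token 3: 'familiar' -> duplicate (unique so far: 2)
  Token 4: 'yellow' -> NEW (unique so far: 3)
  Token 5: 'blue' -> NEW (unique so far: 4)
  Token 6: 'child' -> NEW (unique so far: 5)
Unique types: ('blue', 'child', 'familiar', 'sleeps', 'yellow')
Vocabulary size: 5

5


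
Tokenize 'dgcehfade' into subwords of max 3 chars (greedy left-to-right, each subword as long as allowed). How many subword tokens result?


'dgcehfade' has 9 characters.
Chunking with max size 3:
  Chunk 1: 'dgc' (positions 0-2)
  Chunk 2: 'ehf' (positions 3-5)
  Chunk 3: 'ade' (positions 6-8)
Total chunks: ceil(9 / 3) = 3

3


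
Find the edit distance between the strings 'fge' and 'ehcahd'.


Building DP table for s1='fge' (len 3) and s2='ehcahd' (len 6):
       e  h  c  a  h  d
    0  1  2  3  4  5  6
  f 1  1  2  3  4  5  6
  g 2  2  2  3  4  5  6
  e 3  2  3  3  4  5  6
Edit distance = dp[3][6] = 6

6


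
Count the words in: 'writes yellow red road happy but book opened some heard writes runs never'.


Counting words by splitting on spaces:
  Word 1: 'writes'
  Word 2: 'yellow'
  Word 3: 'red'
  Word 4: 'road'
  Word 5: 'happy'
  Word 6: 'but'
  Word 7: 'book'
  Word 8: 'opened'
  Word 9: 'some'
  Word 10: 'heard'
  Word 11: 'writes'
  Word 12: 'runs'
  Word 13: 'never'
Total words: 13

13


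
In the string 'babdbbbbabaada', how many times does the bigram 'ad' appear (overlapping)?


Scanning 'babdbbbbabaada' for bigram 'ad':
  Position 0: 'ba' -> no
  Position 1: 'ab' -> no
  Position 2: 'bd' -> no
  Position 3: 'db' -> no
  Position 4: 'bb' -> no
  Position 5: 'bb' -> no
  Position 6: 'bb' -> no
  Position 7: 'ba' -> no
  Position 8: 'ab' -> no
  Position 9: 'ba' -> no
  Position 10: 'aa' -> no
  Position 11: 'ad' -> MATCH
  Position 12: 'da' -> no
Total matches: 1

1


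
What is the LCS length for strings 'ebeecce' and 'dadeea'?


DP table for LCS of 'ebeecce' and 'dadeea':
       d  a  d  e  e  a
    0  0  0  0  0  0  0
  e 0  0  0  0  1  1  1
  b 0  0  0  0  1  1  1
  e 0  0  0  0  1  2  2
  e 0  0  0  0  1  2  2
  c 0  0  0  0  1  2  2
  c 0  0  0  0  1  2  2
  e 0  0  0  0  1  2  2
LCS: 'ee'
LCS length = 2

2


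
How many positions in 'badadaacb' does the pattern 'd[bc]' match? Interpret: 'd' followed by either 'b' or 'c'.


Pattern: d[bc] means 'd' followed by either 'b' or 'c'.
Scanning 'badadaacb' position-by-position:
  Pos 0: window 'ba' -> no
  Pos 1: window 'ad' -> no
  Pos 2: window 'da' -> no
  Pos 3: window 'ad' -> no
  Pos 4: window 'da' -> no
  Pos 5: window 'aa' -> no
  Pos 6: window 'ac' -> no
  Pos 7: window 'cb' -> no
  Pos 8: window 'b' -> no
Total matches: 0

0


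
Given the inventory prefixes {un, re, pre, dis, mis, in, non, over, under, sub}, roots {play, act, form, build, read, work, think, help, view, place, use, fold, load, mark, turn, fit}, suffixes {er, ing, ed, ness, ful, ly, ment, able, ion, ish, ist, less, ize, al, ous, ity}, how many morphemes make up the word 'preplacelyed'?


Segmenting 'preplacelyed' against the inventory:
  'pre' -> prefix (morpheme 1)
  'place' -> root (morpheme 2)
  'ly' -> suffix (morpheme 3)
  'ed' -> suffix (morpheme 4)
Total morphemes: 4

4


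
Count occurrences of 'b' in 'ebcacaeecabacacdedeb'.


Scanning 'ebcacaeecabacacdedeb' for 'b':
  Position 1: 'b' -> MATCH (count: 1)
  Position 10: 'b' -> MATCH (count: 2)
  Position 19: 'b' -> MATCH (count: 3)
Total occurrences of 'b': 3

3


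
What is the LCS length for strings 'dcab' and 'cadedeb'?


DP table for LCS of 'dcab' and 'cadedeb':
       c  a  d  e  d  e  b
    0  0  0  0  0  0  0  0
  d 0  0  0  1  1  1  1  1
  c 0  1  1  1  1  1  1  1
  a 0  1  2  2  2  2  2  2
  b 0  1  2  2  2  2  2  3
LCS: 'cab'
LCS length = 3

3


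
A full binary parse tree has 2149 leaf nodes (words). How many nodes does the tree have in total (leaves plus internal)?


Leaf nodes (terminals): 2149
Internal nodes = n - 1 = 2149 - 1 = 2148
Total = leaves + internal = 2149 + 2148 = 4297

4297


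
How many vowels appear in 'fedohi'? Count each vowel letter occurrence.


Scanning each character of 'fedohi':
  Position 1: 'f' -> consonant (running count: 0)
  Position 2: 'e' -> vowel (running count: 1)
  Position 3: 'd' -> consonant (running count: 1)
  Position 4: 'o' -> vowel (running count: 2)
  Position 5: 'h' -> consonant (running count: 2)
  Position 6: 'i' -> vowel (running count: 3)
Total vowels: 3

3


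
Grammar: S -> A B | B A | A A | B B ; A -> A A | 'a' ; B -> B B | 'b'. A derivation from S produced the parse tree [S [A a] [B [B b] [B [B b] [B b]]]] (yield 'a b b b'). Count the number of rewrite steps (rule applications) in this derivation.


Every bracketed nonterminal node [X ...] in the tree is produced by exactly one rule application.
Reading the tree off as a leftmost derivation:
  Step 1: S  =>  A B   (applied S -> A B)
  Step 2: A B  =>  a B   (applied A -> a)
  Step 3: a B  =>  a B B   (applied B -> B B)
  Step 4: a B B  =>  a b B   (applied B -> b)
  Step 5: a b B  =>  a b B B   (applied B -> B B)
  Step 6: a b B B  =>  a b b B   (applied B -> b)
  Step 7: a b b B  =>  a b b b   (applied B -> b)
Final yield: a b b b
Total rewrite steps: 7

7


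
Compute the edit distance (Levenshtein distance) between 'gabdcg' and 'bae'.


Building DP table for s1='gabdcg' (len 6) and s2='bae' (len 3):
       b  a  e
    0  1  2  3
  g 1  1  2  3
  a 2  2  1  2
  b 3  2  2  2
  d 4  3  3  3
  c 5  4  4  4
  g 6  5  5  5
Edit distance = dp[6][3] = 5

5


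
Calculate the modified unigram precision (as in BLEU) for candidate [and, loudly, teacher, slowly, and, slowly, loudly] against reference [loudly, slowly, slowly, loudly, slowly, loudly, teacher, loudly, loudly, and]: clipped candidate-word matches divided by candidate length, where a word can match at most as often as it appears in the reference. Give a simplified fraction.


Reference word counts: {'and': 1, 'loudly': 5, 'slowly': 3, 'teacher': 1}
Checking each candidate word (with clipping):
  'and' -> in reference (ref count 1, used 1/1) -> match (matches: 1)
  'loudly' -> in reference (ref count 5, used 1/5) -> match (matches: 2)
  'teacher' -> in reference (ref count 1, used 1/1) -> match (matches: 3)
  'slowly' -> in reference (ref count 3, used 1/3) -> match (matches: 4)
  'and' -> ref count 1 already used up (1/1) -> clipped, no match (matches: 4)
  'slowly' -> in reference (ref count 3, used 2/3) -> match (matches: 5)
  'loudly' -> in reference (ref count 5, used 2/5) -> match (matches: 6)
Clipped matches: 6, Candidate length: 7
Precision = 6/7

6/7


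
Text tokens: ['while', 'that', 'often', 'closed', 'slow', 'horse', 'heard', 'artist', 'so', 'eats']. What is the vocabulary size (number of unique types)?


Listing all tokens and tracking unique types:
  Token 1: 'while' -> NEW (unique so far: 1)
  Token 2: 'that' -> NEW (unique so far: 2)
  Token 3: 'often' -> NEW (unique so far: 3)
  Token 4: 'closed' -> NEW (unique so far: 4)
  Token 5: 'slow' -> NEW (unique so far: 5)
  Token 6: 'horse' -> NEW (unique so far: 6)
  Token 7: 'heard' -> NEW (unique so far: 7)
  Token 8: 'artist' -> NEW (unique so far: 8)
  Token 9: 'so' -> NEW (unique so far: 9)
  Token 10: 'eats' -> NEW (unique so far: 10)
Unique types: ('artist', 'closed', 'eats', 'heard', 'horse', 'often', 'slow', 'so', 'that', 'while')
Vocabulary size: 10

10


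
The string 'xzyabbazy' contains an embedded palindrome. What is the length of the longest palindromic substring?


Scanning 'xzyabbazy' for palindromic substrings.
Substring at positions 3-6: 'abba'.
Check: reverse('abba') = 'abba' -> palindrome confirmed.
Neighbouring characters ('y' / 'z') break symmetry, so it cannot extend further.
No longer palindromic substring exists; longest length = 4

4


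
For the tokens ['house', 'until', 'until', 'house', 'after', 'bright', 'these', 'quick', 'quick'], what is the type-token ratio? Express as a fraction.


Tokens: 9
Unique types: ('after', 'bright', 'house', 'quick', 'these', 'until') = 6
TTR = 6/9
Simplify: divide both by 3 -> 2/3
TTR = 2/3

2/3


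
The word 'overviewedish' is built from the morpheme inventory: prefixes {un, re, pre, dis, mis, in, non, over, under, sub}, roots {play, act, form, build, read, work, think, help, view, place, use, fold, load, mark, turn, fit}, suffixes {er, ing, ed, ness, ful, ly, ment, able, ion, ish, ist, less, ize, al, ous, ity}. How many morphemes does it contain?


Segmenting 'overviewedish' against the inventory:
  'over' -> prefix (morpheme 1)
  'view' -> root (morpheme 2)
  'ed' -> suffix (morpheme 3)
  'ish' -> suffix (morpheme 4)
Total morphemes: 4

4


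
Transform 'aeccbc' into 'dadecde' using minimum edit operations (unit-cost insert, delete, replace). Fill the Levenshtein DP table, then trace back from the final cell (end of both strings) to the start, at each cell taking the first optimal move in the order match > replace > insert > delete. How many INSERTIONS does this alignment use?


Edit distance = 5. Backtracking from cell (6, 7) with preference match > replace > insert > delete,
then listing the resulting alignment 'aeccbc' -> 'dadecde' left to right:
  Step 1: insert 'd' [insertion #1]
  Step 2: keep 'a'
  Step 3: replace e->d
  Step 4: replace c->e
  Step 5: keep 'c'
  Step 6: replace b->d
  Step 7: replace c->e
Total insertions: 1

1


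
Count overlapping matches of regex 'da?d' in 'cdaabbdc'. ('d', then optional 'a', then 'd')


Pattern: da?d means 'd', then optional 'a', then 'd'.
Scanning 'cdaabbdc' position-by-position:
  Pos 0: window 'cda' -> no
  Pos 1: window 'daa' -> no
  Pos 2: window 'aab' -> no
  Pos 3: window 'abb' -> no
  Pos 4: window 'bbd' -> no
  Pos 5: window 'bdc' -> no
  Pos 6: window 'dc' -> no
  Pos 7: window 'c' -> no
Total matches: 0

0


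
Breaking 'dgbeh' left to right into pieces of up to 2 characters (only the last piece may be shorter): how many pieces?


'dgbeh' has 5 characters.
Chunking with max size 2:
  Chunk 1: 'dg' (positions 0-1)
  Chunk 2: 'be' (positions 2-3)
  Chunk 3: 'h' (positions 4-4)
Total chunks: ceil(5 / 2) = 3

3


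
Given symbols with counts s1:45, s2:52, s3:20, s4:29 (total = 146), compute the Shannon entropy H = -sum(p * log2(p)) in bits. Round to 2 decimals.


Computing entropy H = -sum(p_i * log2(p_i)):
  s1: p = 45/146 = 0.3082, -p*log2(p) = 0.5233
  s2: p = 52/146 = 0.3562, -p*log2(p) = 0.5305
  s3: p = 20/146 = 0.1370, -p*log2(p) = 0.3929
  s4: p = 29/146 = 0.1986, -p*log2(p) = 0.4632
H = sum of terms = 1.9099
Rounded to 2 decimals: 1.91

1.91


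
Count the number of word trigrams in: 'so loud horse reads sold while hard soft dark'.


Word trigrams from [9] words:
  Trigram 1: (so loud horse)
  Trigram 2: (loud horse reads)
  Trigram 3: (horse reads sold)
  Trigram 4: (reads sold while)
  Trigram 5: (sold while hard)
  Trigram 6: (while hard soft)
  Trigram 7: (hard soft dark)
Total word trigrams: 9 - 2 = 7

7


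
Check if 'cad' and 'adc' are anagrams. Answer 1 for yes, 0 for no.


Sort characters of 'cad': 'acd'
Sort characters of 'adc': 'acd'
Sorted forms match -> they ARE anagrams
Result: 1

1


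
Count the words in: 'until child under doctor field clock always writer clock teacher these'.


Counting words by splitting on spaces:
  Word 1: 'until'
  Word 2: 'child'
  Word 3: 'under'
  Word 4: 'doctor'
  Word 5: 'field'
  Word 6: 'clock'
  Word 7: 'always'
  Word 8: 'writer'
  Word 9: 'clock'
  Word 10: 'teacher'
  Word 11: 'these'
Total words: 11

11
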